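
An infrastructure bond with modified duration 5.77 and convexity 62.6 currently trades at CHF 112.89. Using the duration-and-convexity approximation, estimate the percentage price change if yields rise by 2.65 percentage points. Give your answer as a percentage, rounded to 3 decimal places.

Duration effect: -D_mod·Δy = -5.77 × (+0.0265) = -0.152905
Convexity effect: ½·C·(Δy)² = 0.5 × 62.6 × (0.0265)² = +0.021980425
ΔP/P ≈ -0.152905 + 0.021980425 = -0.130924575
= -13.0924575%.

-13.092%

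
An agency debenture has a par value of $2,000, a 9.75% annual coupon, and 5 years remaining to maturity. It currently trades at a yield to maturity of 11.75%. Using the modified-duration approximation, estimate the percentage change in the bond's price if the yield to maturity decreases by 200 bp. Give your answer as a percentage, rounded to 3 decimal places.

Periodic yield y = 0.1175. Modified duration first:
  t   CF        PV=CF/(1+0.1175)^t    t·PV
  1       195.00       174.4966       174.4966
  2       195.00       156.1491       312.2982
  3       195.00       139.7308       419.1923
  4       195.00       125.0387       500.1548
  5     2,195.00     1,259.4962     6,297.4811
  Σ                  1,854.9114     7,703.6231
P = 1,854.9114; D_Mac = 4.15309 yrs; D_mod = 4.15309/(1+0.1175) = 3.71642 yrs.
ΔP/P ≈ -D_mod · Δy = -3.71642 × (-0.02) = +0.074328 = +7.4328%.

+7.433%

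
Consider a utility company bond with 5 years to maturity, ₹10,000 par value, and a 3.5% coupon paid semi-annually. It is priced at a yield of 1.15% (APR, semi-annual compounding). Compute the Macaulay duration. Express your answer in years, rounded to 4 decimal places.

4.6538 years

Periodic yield y = 0.00575. Discount each cash flow and weight by its period:
  t   CF        PV=CF/(1+0.00575)^t    t·PV
  1       175.00       173.9995       173.9995
  2       175.00       173.0047       346.0095
  3       175.00       172.0156       516.0469
  4       175.00       171.0322       684.1288
  5       175.00       170.0544       850.2719
  6       175.00       169.0822     1,014.4930
  7       175.00       168.1155     1,176.8085
  8       175.00       167.1544     1,337.2349
  9       175.00       166.1987     1,495.7885
  10   10,175.00     9,608.0224    96,080.2237
  Σ                 11,138.6796   103,675.0052
Price P = Σ PV = 11,138.6796.
Macaulay duration = Σ(t·PV) / P = 103,675.0052 / 11,138.6796 = 9.30766 half-year periods.
In years: 9.30766 / 2 = 4.65383 years.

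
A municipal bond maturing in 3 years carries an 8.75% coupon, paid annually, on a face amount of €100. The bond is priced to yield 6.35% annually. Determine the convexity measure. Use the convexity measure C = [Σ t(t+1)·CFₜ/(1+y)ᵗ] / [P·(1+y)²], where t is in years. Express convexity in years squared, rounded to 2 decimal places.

With y = 0.0635:
  t   CF        PV=CF/(1+0.0635)^t    t·PV        t(t+1)·PV
  1         8.75         8.2276         8.2276          16.4551
  2         8.75         7.7363        15.4726          46.4178
  3       108.75        90.4101       271.2302       1,084.9208
  Σ                    106.3739       294.9303       1,147.7937
P = 106.3739.
Convexity = Σ t(t+1)·PV / [P·(1+y)²] = 1,147.7937 / (106.3739 × 1.131032) = 9.54012.

9.54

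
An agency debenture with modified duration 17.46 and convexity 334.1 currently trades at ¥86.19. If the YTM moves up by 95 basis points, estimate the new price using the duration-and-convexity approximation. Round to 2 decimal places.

¥73.19

Duration effect: -D_mod·Δy = -17.46 × (+0.0095) = -0.165870
Convexity effect: ½·C·(Δy)² = 0.5 × 334.1 × (0.0095)² = +0.0150762625
ΔP/P ≈ -0.165870 + 0.0150762625 = -0.1507937375
New price ≈ 86.19 × (1 - 0.1507937375) = 73.193087764875.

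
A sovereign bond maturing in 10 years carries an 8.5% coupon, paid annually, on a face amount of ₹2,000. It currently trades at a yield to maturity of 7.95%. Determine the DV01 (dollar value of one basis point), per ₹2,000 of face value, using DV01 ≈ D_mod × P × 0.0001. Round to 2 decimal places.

Periodic yield y = 0.0795.
  t   CF        PV=CF/(1+0.0795)^t    t·PV
  1       170.00       157.4803       157.4803
  2       170.00       145.8826       291.7653
  3       170.00       135.1391       405.4173
  4       170.00       125.1867       500.7470
  5       170.00       115.9673       579.8367
  6       170.00       107.4269       644.5614
  7       170.00        99.5154       696.6080
  8       170.00        92.1866       737.4927
  9       170.00        85.3975       768.5774
  10    2,170.00     1,009.7951    10,097.9512
  Σ                  2,073.9776    14,880.4372
P = 2,073.9776; D_Mac = 7.17483 yrs; D_mod = 6.64644 yrs.
DV01 ≈ 6.64644 × 2,073.9776 × 0.0001 = 1.378456.

₹1.38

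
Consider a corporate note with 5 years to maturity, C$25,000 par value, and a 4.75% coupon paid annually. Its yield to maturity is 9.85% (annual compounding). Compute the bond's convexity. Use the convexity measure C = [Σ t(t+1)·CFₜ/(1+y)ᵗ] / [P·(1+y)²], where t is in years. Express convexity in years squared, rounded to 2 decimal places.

With y = 0.0985:
  t   CF        PV=CF/(1+0.0985)^t    t·PV        t(t+1)·PV
  1     1,187.50     1,081.0196     1,081.0196       2,162.0391
  2     1,187.50       984.0870     1,968.1740       5,904.5220
  3     1,187.50       895.8462     2,687.5385      10,750.1539
  4     1,187.50       815.5177     3,262.0707      16,310.3533
  5    26,187.50    16,371.6983    81,858.4917     491,150.9504
  Σ                 20,148.1687    90,857.2944     526,278.0187
P = 20,148.1687.
Convexity = Σ t(t+1)·PV / [P·(1+y)²] = 526,278.0187 / (20,148.1687 × 1.206702) = 21.64609.

21.65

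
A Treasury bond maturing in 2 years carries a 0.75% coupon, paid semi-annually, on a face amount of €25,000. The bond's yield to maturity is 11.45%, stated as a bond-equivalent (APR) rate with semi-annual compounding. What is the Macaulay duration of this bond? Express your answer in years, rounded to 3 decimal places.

1.987 years

Periodic yield y = 0.05725. Discount each cash flow and weight by its period:
  t   CF        PV=CF/(1+0.05725)^t    t·PV
  1        93.75        88.6734        88.6734
  2        93.75        83.8718       167.7436
  3        93.75        79.3301       237.9904
  4    25,093.75    20,084.2118    80,336.8470
  Σ                 20,336.0871    80,831.2544
Price P = Σ PV = 20,336.0871.
Macaulay duration = Σ(t·PV) / P = 80,831.2544 / 20,336.0871 = 3.97477 half-year periods.
In years: 3.97477 / 2 = 1.98738 years.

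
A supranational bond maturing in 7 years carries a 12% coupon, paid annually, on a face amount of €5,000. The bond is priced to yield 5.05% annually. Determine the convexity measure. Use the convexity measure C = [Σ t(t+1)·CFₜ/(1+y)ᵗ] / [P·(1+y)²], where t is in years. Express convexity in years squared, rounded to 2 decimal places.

35.62

With y = 0.0505:
  t   CF        PV=CF/(1+0.0505)^t    t·PV        t(t+1)·PV
  1       600.00       571.1566       571.1566       1,142.3132
  2       600.00       543.6998     1,087.3995       3,262.1985
  3       600.00       517.5628     1,552.6885       6,210.7540
  4       600.00       492.6824     1,970.7295       9,853.6474
  5       600.00       468.9980     2,344.9899      14,069.9392
  6       600.00       446.4521     2,678.7128      18,750.9899
  7     5,600.00     3,966.5746    27,766.0224     222,128.1793
  Σ                  7,007.1263    37,971.6992     275,418.0215
P = 7,007.1263.
Convexity = Σ t(t+1)·PV / [P·(1+y)²] = 275,418.0215 / (7,007.1263 × 1.103550) = 35.61724.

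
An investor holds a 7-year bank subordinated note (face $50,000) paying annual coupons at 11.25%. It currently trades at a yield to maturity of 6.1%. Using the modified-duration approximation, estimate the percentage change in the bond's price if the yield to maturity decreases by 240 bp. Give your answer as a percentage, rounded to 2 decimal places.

+12.27%

Periodic yield y = 0.061. Modified duration first:
  t   CF        PV=CF/(1+0.061)^t    t·PV
  1     5,625.00     5,301.6023     5,301.6023
  2     5,625.00     4,996.7976     9,993.5952
  3     5,625.00     4,709.5171    14,128.5512
  4     5,625.00     4,438.7531    17,755.0125
  5     5,625.00     4,183.5562    20,917.7810
  6     5,625.00     3,943.0313    23,658.1877
  7    55,625.00    36,750.4225   257,252.9577
  Σ                 64,323.6801   349,007.6876
P = 64,323.6801; D_Mac = 5.42580 yrs; D_mod = 5.42580/(1+0.061) = 5.11386 yrs.
ΔP/P ≈ -D_mod · Δy = -5.11386 × (-0.024) = +0.122733 = +12.2733%.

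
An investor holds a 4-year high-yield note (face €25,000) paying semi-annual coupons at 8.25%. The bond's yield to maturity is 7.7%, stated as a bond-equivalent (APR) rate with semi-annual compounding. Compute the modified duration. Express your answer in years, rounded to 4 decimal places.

Periodic yield y = 0.0385. First find Macaulay duration:
  t   CF        PV=CF/(1+0.0385)^t    t·PV
  1     1,031.25       993.0188       993.0188
  2     1,031.25       956.2049     1,912.4098
  3     1,031.25       920.7558     2,762.2674
  4     1,031.25       886.6209     3,546.4835
  5     1,031.25       853.7515     4,268.7573
  6     1,031.25       822.1006     4,932.6035
  7     1,031.25       791.6231     5,541.3617
  8    26,031.25    19,241.6813   153,933.4500
  Σ                 25,465.7567   177,890.3519
P = 25,465.7567; Macaulay duration = 177,890.3519 / 25,465.7567 = 6.98547 half-year periods = 3.49274 years.
Modified duration = D_Mac / (1 + y) = 3.49274 / 1.0385 = 3.36325 years.

3.3633 years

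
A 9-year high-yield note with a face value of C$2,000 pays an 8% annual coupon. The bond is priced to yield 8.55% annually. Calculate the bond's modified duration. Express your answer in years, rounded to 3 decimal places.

6.176 years

Periodic yield y = 0.0855. First find Macaulay duration:
  t   CF        PV=CF/(1+0.0855)^t    t·PV
  1       160.00       147.3975       147.3975
  2       160.00       135.7877       271.5753
  3       160.00       125.0923       375.2768
  4       160.00       115.2393       460.9573
  5       160.00       106.1624       530.8121
  6       160.00        97.8005       586.8029
  7       160.00        90.0972       630.6802
  8       160.00        83.0006       664.0050
  9     2,160.00     1,032.2510     9,290.2588
  Σ                  1,932.8285    12,957.7660
P = 1,932.8285; Macaulay duration = 12,957.7660 / 1,932.8285 = 6.70404 years.
Modified duration = D_Mac / (1 + y) = 6.70404 / 1.0855 = 6.17600 years.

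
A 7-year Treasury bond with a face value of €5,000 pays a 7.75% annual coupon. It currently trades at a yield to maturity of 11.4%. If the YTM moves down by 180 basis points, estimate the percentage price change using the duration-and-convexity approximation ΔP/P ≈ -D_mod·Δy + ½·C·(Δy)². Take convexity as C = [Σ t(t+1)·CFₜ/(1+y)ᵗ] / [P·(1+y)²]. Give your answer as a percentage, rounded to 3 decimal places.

With y = 0.114:
  t   CF        PV=CF/(1+0.114)^t    t·PV        t(t+1)·PV
  1       387.50       347.8456       347.8456         695.6912
  2       387.50       312.2492       624.4984       1,873.4952
  3       387.50       280.2955       840.8865       3,363.5461
  4       387.50       251.6118     1,006.4471       5,032.2353
  5       387.50       225.8633     1,129.3167       6,775.9003
  6       387.50       202.7499     1,216.4992       8,515.4941
  7     5,387.50     2,530.4103    17,712.8721     141,702.9770
  Σ                  4,151.0256    22,878.3656     167,959.3391
P = 4,151.0256; D_Mac = 5.51150 yrs; D_mod = 4.94748 yrs; C = 32.60456.
Duration effect: -4.94748 × (-0.018) = +0.089055
Convexity effect: 0.5 × 32.60456 × (-0.018)² = +0.0052819
ΔP/P ≈ +0.089055 + 0.0052819 = +0.094337 = +9.4337%.

+9.434%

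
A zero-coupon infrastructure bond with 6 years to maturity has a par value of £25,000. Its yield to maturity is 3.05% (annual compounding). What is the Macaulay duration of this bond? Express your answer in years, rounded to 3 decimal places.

6.000 years

A zero-coupon bond has a single cash flow at maturity, so its Macaulay duration equals its maturity: 6 years.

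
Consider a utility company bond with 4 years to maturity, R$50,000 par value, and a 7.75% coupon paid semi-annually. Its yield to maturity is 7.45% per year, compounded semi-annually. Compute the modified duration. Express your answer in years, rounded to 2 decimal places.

Periodic yield y = 0.03725. First find Macaulay duration:
  t   CF        PV=CF/(1+0.03725)^t    t·PV
  1     1,937.50     1,867.9200     1,867.9200
  2     1,937.50     1,800.8387     3,601.6775
  3     1,937.50     1,736.1665     5,208.4996
  4     1,937.50     1,673.8169     6,695.2674
  5     1,937.50     1,613.7063     8,068.5315
  6     1,937.50     1,555.7544     9,334.5267
  7     1,937.50     1,499.8838    10,499.1864
  8    51,937.50    38,762.6530   310,101.2238
  Σ                 50,510.7396   355,376.8328
P = 50,510.7396; Macaulay duration = 355,376.8328 / 50,510.7396 = 7.03567 half-year periods = 3.51783 years.
Modified duration = D_Mac / (1 + y) = 3.51783 / 1.03725 = 3.39150 years.

3.39 years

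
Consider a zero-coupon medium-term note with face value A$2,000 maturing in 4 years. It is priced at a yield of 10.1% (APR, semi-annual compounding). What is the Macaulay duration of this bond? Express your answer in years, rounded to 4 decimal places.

A zero-coupon bond has a single cash flow at maturity, so its Macaulay duration equals its maturity: 4 years.
(Equivalently: 8 semi-annual periods ÷ 2 = 4 years.)

4.0000 years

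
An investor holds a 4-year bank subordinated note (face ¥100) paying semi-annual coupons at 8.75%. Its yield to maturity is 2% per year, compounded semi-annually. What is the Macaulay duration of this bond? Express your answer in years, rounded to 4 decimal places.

Periodic yield y = 0.01. Discount each cash flow and weight by its period:
  t   CF        PV=CF/(1+0.01)^t    t·PV
  1        4.375         4.3317         4.3317
  2        4.375         4.2888         8.5776
  3        4.375         4.2463        12.7390
  4        4.375         4.2043        16.8172
  5        4.375         4.1627        20.8133
  6        4.375         4.1214        24.7287
  7        4.375         4.0806        28.5645
  8      104.375        96.3886       771.1085
  Σ                    125.8244       887.6804
Price P = Σ PV = 125.8244.
Macaulay duration = Σ(t·PV) / P = 887.6804 / 125.8244 = 7.05491 half-year periods.
In years: 7.05491 / 2 = 3.52746 years.

3.5275 years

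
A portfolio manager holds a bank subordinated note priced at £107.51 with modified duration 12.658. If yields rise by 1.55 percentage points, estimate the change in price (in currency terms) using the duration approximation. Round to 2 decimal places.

-£21.09

Duration approximation: ΔP/P ≈ -D_mod · Δy = -12.658 × (+0.0155) = -0.196199.
ΔP ≈ 107.51 × (-0.196199) = -21.09335449.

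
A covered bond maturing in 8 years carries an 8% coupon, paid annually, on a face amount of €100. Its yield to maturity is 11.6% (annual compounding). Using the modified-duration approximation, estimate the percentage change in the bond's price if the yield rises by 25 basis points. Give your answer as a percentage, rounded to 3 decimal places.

Periodic yield y = 0.116. Modified duration first:
  t   CF        PV=CF/(1+0.116)^t    t·PV
  1         8.00         7.1685         7.1685
  2         8.00         6.4234        12.8467
  3         8.00         5.7557        17.2671
  4         8.00         5.1574        20.6297
  5         8.00         4.6214        23.1068
  6         8.00         4.1410        24.8460
  7         8.00         3.7106        25.9740
  8       108.00        44.8859       359.0874
  Σ                     81.8638       490.9261
P = 81.8638; D_Mac = 5.99687 yrs; D_mod = 5.99687/(1+0.116) = 5.37354 yrs.
ΔP/P ≈ -D_mod · Δy = -5.37354 × (+0.0025) = -0.013434 = -1.3434%.

-1.343%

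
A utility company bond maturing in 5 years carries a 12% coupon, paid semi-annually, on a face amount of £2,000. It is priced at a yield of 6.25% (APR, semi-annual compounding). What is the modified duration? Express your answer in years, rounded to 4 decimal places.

Periodic yield y = 0.03125. First find Macaulay duration:
  t   CF        PV=CF/(1+0.03125)^t    t·PV
  1       120.00       116.3636       116.3636
  2       120.00       112.8375       225.6749
  3       120.00       109.4181       328.2544
  4       120.00       106.1024       424.4098
  5       120.00       102.8872       514.4361
  6       120.00        99.7694       598.6166
  7       120.00        96.7461       677.2228
  8       120.00        93.8144       750.5153
  9       120.00        90.9715       818.7439
  10    2,120.00     1,558.4621    15,584.6210
  Σ                  2,487.3725    20,038.8585
P = 2,487.3725; Macaulay duration = 20,038.8585 / 2,487.3725 = 8.05624 half-year periods = 4.02812 years.
Modified duration = D_Mac / (1 + y) = 4.02812 / 1.03125 = 3.90605 years.

3.9061 years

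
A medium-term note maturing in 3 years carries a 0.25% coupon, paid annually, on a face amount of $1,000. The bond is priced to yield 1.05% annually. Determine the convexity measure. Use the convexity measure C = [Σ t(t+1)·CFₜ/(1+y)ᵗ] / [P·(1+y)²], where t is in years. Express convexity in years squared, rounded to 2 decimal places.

11.71

With y = 0.0105:
  t   CF        PV=CF/(1+0.0105)^t    t·PV        t(t+1)·PV
  1         2.50         2.4740         2.4740           4.9480
  2         2.50         2.4483         4.8966          14.6899
  3     1,002.50       971.5730     2,914.7189      11,658.8757
  Σ                    976.4953     2,922.0896      11,678.5137
P = 976.4953.
Convexity = Σ t(t+1)·PV / [P·(1+y)²] = 11,678.5137 / (976.4953 × 1.021110) = 11.71237.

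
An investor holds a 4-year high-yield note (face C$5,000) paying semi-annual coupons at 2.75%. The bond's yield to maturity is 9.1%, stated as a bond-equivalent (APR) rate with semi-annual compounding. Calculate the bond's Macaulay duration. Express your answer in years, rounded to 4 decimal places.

3.7864 years

Periodic yield y = 0.0455. Discount each cash flow and weight by its period:
  t   CF        PV=CF/(1+0.0455)^t    t·PV
  1        68.75        65.7580        65.7580
  2        68.75        62.8962       125.7925
  3        68.75        60.1590       180.4770
  4        68.75        57.5409       230.1635
  5        68.75        55.0367       275.1836
  6        68.75        52.6415       315.8492
  7        68.75        50.3506       352.4540
  8     5,068.75     3,550.6558    28,405.2464
  Σ                  3,955.0388    29,950.9242
Price P = Σ PV = 3,955.0388.
Macaulay duration = Σ(t·PV) / P = 29,950.9242 / 3,955.0388 = 7.57285 half-year periods.
In years: 7.57285 / 2 = 3.78643 years.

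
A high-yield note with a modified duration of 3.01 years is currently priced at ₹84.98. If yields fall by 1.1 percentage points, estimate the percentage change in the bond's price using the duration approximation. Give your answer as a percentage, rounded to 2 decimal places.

Duration approximation: ΔP/P ≈ -D_mod · Δy = -3.01 × (-0.011) = +0.033110.
As a percentage: +3.3110%.

+3.31%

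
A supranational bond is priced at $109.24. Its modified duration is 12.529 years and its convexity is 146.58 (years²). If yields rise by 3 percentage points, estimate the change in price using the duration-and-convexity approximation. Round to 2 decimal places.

-$33.85

Duration effect: -D_mod·Δy = -12.529 × (+0.03) = -0.375870
Convexity effect: ½·C·(Δy)² = 0.5 × 146.58 × (0.03)² = +0.0659610
ΔP/P ≈ -0.375870 + 0.0659610 = -0.309909
ΔP ≈ 109.24 × (-0.309909) = -33.85445916.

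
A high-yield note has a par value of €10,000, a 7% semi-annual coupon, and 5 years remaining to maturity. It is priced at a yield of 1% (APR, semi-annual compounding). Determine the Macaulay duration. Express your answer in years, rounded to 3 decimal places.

4.401 years

Periodic yield y = 0.005. Discount each cash flow and weight by its period:
  t   CF        PV=CF/(1+0.005)^t    t·PV
  1       350.00       348.2587       348.2587
  2       350.00       346.5261       693.0522
  3       350.00       344.8021     1,034.4062
  4       350.00       343.0866     1,372.3465
  5       350.00       341.3797     1,706.8987
  6       350.00       339.6813     2,038.0880
  7       350.00       337.9914     2,365.9396
  8       350.00       336.3098     2,690.4786
  9       350.00       334.6366     3,011.7297
  10   10,350.00     9,846.4512    98,464.5119
  Σ                 12,919.1236   113,725.7100
Price P = Σ PV = 12,919.1236.
Macaulay duration = Σ(t·PV) / P = 113,725.7100 / 12,919.1236 = 8.80290 half-year periods.
In years: 8.80290 / 2 = 4.40145 years.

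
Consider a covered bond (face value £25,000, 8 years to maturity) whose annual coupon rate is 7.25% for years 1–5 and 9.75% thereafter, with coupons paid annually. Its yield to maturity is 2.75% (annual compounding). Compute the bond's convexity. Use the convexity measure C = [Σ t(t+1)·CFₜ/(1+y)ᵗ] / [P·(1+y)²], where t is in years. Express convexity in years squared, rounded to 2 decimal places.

With y = 0.0275:
  t   CF        PV=CF/(1+0.0275)^t    t·PV        t(t+1)·PV
  1     1,812.50     1,763.9903     1,763.9903       3,527.9805
  2     1,812.50     1,716.7788     3,433.5577      10,300.6731
  3     1,812.50     1,670.8310     5,012.4930      20,049.9720
  4     1,812.50     1,626.1129     6,504.4516      32,522.2578
  5     1,812.50     1,582.5916     7,912.9581      47,477.7487
  6     2,437.50     2,071.3507    12,428.1044      86,996.7305
  7     2,437.50     2,015.9131    14,111.3918     112,891.1345
  8    27,437.50    22,084.6181   176,676.9446   1,590,092.5018
  Σ                 34,532.1866   227,843.8915   1,903,858.9989
P = 34,532.1866.
Convexity = Σ t(t+1)·PV / [P·(1+y)²] = 1,903,858.9989 / (34,532.1866 × 1.055756) = 52.22122.

52.22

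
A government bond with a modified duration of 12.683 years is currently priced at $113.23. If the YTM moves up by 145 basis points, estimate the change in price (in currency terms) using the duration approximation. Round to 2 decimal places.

Duration approximation: ΔP/P ≈ -D_mod · Δy = -12.683 × (+0.0145) = -0.1839035.
ΔP ≈ 113.23 × (-0.1839035) = -20.823393305.

-$20.82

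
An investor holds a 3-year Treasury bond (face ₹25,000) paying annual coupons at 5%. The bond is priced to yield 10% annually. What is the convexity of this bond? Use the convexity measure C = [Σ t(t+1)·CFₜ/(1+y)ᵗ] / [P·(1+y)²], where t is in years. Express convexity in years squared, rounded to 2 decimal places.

With y = 0.1:
  t   CF        PV=CF/(1+0.1)^t    t·PV        t(t+1)·PV
  1     1,250.00     1,136.3636     1,136.3636       2,272.7273
  2     1,250.00     1,033.0579     2,066.1157       6,198.3471
  3    26,250.00    19,722.0135    59,166.0406     236,664.1623
  Σ                 21,891.4350    62,368.5199     245,135.2367
P = 21,891.4350.
Convexity = Σ t(t+1)·PV / [P·(1+y)²] = 245,135.2367 / (21,891.4350 × 1.210000) = 9.25435.

9.25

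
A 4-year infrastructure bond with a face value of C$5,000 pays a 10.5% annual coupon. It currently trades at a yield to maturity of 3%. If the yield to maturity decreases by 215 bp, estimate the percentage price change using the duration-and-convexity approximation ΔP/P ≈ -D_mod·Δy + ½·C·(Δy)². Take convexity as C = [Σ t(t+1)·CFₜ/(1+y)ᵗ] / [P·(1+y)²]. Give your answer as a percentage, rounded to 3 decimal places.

With y = 0.03:
  t   CF        PV=CF/(1+0.03)^t    t·PV        t(t+1)·PV
  1       525.00       509.7087       509.7087       1,019.4175
  2       525.00       494.8629       989.7257       2,969.1771
  3       525.00       480.4494     1,441.3481       5,765.3925
  4     5,525.00     4,908.8909    19,635.5638      98,177.8188
  Σ                  6,393.9119    22,576.3463     107,931.8058
P = 6,393.9119; D_Mac = 3.53091 yrs; D_mod = 3.42807 yrs; C = 15.91140.
Duration effect: -3.42807 × (-0.0215) = +0.073704
Convexity effect: 0.5 × 15.91140 × (-0.0215)² = +0.0036775
ΔP/P ≈ +0.073704 + 0.0036775 = +0.077381 = +7.7381%.

+7.738%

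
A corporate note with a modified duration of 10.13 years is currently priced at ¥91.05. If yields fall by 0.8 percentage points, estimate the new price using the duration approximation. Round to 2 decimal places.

¥98.43

Duration approximation: ΔP/P ≈ -D_mod · Δy = -10.13 × (-0.008) = +0.081040.
New price ≈ 91.05 × (1 + 0.081040) = 98.428692.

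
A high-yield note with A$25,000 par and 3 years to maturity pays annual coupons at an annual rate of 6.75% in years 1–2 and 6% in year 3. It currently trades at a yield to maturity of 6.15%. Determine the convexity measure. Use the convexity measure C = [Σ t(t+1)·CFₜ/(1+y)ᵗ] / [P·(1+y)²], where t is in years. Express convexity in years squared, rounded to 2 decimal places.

9.77

With y = 0.0615:
  t   CF        PV=CF/(1+0.0615)^t    t·PV        t(t+1)·PV
  1     1,687.50     1,589.7315     1,589.7315       3,179.4630
  2     1,687.50     1,497.6274     2,995.2549       8,985.7646
  3    26,500.00    22,155.7205    66,467.1616     265,868.6464
  Σ                 25,243.0795    71,052.1480     278,033.8740
P = 25,243.0795.
Convexity = Σ t(t+1)·PV / [P·(1+y)²] = 278,033.8740 / (25,243.0795 × 1.126782) = 9.77497.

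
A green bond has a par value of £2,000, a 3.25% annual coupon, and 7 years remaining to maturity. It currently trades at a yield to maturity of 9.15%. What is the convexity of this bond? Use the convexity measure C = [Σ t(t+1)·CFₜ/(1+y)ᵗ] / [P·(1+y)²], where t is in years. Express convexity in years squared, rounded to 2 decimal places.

With y = 0.0915:
  t   CF        PV=CF/(1+0.0915)^t    t·PV        t(t+1)·PV
  1        65.00        59.5511        59.5511         119.1022
  2        65.00        54.5589       109.1179         327.3536
  3        65.00        49.9853       149.9558         599.8234
  4        65.00        45.7950       183.1801         915.9007
  5        65.00        41.9561       209.7803       1,258.6817
  6        65.00        38.4389       230.6334       1,614.4337
  7     2,065.00     1,118.8037     7,831.6256      62,653.0046
  Σ                  1,409.0889     8,773.8442      67,488.2997
P = 1,409.0889.
Convexity = Σ t(t+1)·PV / [P·(1+y)²] = 67,488.2997 / (1,409.0889 × 1.191372) = 40.20153.

40.20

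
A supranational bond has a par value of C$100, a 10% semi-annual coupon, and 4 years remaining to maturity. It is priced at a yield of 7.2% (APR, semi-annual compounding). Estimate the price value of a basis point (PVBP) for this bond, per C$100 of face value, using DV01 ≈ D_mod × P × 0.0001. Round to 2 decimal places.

C$0.04

Periodic yield y = 0.036.
  t   CF        PV=CF/(1+0.036)^t    t·PV
  1         5.00         4.8263         4.8263
  2         5.00         4.6585         9.3171
  3         5.00         4.4967        13.4900
  4         5.00         4.3404        17.3616
  5         5.00         4.1896        20.9479
  6         5.00         4.0440        24.2640
  7         5.00         3.9035        27.3243
  8       105.00        79.1246       632.9964
  Σ                    109.5835       750.5277
P = 109.5835; D_Mac = 6.84891 half-year periods = 3.42446 yrs; D_mod = 3.30546 yrs.
DV01 ≈ 3.30546 × 109.5835 × 0.0001 = 0.036222.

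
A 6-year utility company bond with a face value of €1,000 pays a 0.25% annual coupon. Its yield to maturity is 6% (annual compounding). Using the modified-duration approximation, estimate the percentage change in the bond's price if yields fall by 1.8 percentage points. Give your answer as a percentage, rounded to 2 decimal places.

+10.11%

Periodic yield y = 0.06. Modified duration first:
  t   CF        PV=CF/(1+0.06)^t    t·PV
  1         2.50         2.3585         2.3585
  2         2.50         2.2250         4.4500
  3         2.50         2.0990         6.2971
  4         2.50         1.9802         7.9209
  5         2.50         1.8681         9.3407
  6     1,002.50       706.7229     4,240.3377
  Σ                    717.2539     4,270.7049
P = 717.2539; D_Mac = 5.95424 yrs; D_mod = 5.95424/(1+0.06) = 5.61721 yrs.
ΔP/P ≈ -D_mod · Δy = -5.61721 × (-0.018) = +0.101110 = +10.1110%.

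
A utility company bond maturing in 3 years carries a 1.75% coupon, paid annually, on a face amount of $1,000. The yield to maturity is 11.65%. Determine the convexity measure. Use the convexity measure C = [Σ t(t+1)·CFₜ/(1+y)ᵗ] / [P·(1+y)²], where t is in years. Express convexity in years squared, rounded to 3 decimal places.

9.372

With y = 0.1165:
  t   CF        PV=CF/(1+0.1165)^t    t·PV        t(t+1)·PV
  1        17.50        15.6740        15.6740          31.3480
  2        17.50        14.0385        28.0770          84.2310
  3     1,017.50       731.0688     2,193.2063       8,772.8253
  Σ                    760.7813     2,236.9573       8,888.4043
P = 760.7813.
Convexity = Σ t(t+1)·PV / [P·(1+y)²] = 8,888.4043 / (760.7813 × 1.246572) = 9.37231.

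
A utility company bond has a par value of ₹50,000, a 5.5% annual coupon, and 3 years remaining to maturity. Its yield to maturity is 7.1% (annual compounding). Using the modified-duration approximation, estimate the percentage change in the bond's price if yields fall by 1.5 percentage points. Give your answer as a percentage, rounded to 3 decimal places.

Periodic yield y = 0.071. Modified duration first:
  t   CF        PV=CF/(1+0.071)^t    t·PV
  1     2,750.00     2,567.6937     2,567.6937
  2     2,750.00     2,397.4732     4,794.9463
  3    52,750.00    42,939.2101   128,817.6304
  Σ                 47,904.3770   136,180.2705
P = 47,904.3770; D_Mac = 2.84275 yrs; D_mod = 2.84275/(1+0.071) = 2.65430 yrs.
ΔP/P ≈ -D_mod · Δy = -2.65430 × (-0.015) = +0.039814 = +3.9814%.

+3.981%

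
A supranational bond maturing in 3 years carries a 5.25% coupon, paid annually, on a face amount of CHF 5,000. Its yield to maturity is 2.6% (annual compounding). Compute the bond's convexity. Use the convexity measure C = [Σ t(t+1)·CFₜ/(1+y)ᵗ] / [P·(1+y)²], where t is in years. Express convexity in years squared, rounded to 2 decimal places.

10.68

With y = 0.026:
  t   CF        PV=CF/(1+0.026)^t    t·PV        t(t+1)·PV
  1       262.50       255.8480       255.8480         511.6959
  2       262.50       249.3645       498.7290       1,496.1869
  3     5,262.50     4,872.4796    14,617.4387      58,469.7548
  Σ                  5,377.6920    15,372.0156      60,477.6376
P = 5,377.6920.
Convexity = Σ t(t+1)·PV / [P·(1+y)²] = 60,477.6376 / (5,377.6920 × 1.052676) = 10.68327.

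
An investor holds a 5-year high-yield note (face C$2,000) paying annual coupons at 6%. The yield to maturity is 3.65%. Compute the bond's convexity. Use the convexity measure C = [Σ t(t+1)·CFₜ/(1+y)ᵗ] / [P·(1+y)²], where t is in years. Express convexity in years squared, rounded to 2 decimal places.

With y = 0.0365:
  t   CF        PV=CF/(1+0.0365)^t    t·PV        t(t+1)·PV
  1       120.00       115.7742       115.7742         231.5485
  2       120.00       111.6973       223.3946         670.1837
  3       120.00       107.7639       323.2917       1,293.1669
  4       120.00       103.9690       415.8761       2,079.3807
  5     2,120.00     1,772.1045     8,860.5225      53,163.1350
  Σ                  2,211.3090     9,938.8592      57,437.4149
P = 2,211.3090.
Convexity = Σ t(t+1)·PV / [P·(1+y)²] = 57,437.4149 / (2,211.3090 × 1.074332) = 24.17725.

24.18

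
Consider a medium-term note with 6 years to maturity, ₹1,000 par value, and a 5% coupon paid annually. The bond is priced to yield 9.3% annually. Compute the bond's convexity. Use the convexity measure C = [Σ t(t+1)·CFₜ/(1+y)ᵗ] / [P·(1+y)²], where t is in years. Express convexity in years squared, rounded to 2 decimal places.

With y = 0.093:
  t   CF        PV=CF/(1+0.093)^t    t·PV        t(t+1)·PV
  1        50.00        45.7457        45.7457          91.4913
  2        50.00        41.8533        83.7066         251.1198
  3        50.00        38.2921       114.8764         459.5056
  4        50.00        35.0340       140.1359         700.6794
  5        50.00        32.0530       160.2652         961.5911
  6     1,050.00       615.8406     3,695.0437      25,865.3058
  Σ                    808.8187     4,239.7734      28,329.6930
P = 808.8187.
Convexity = Σ t(t+1)·PV / [P·(1+y)²] = 28,329.6930 / (808.8187 × 1.194649) = 29.31908.

29.32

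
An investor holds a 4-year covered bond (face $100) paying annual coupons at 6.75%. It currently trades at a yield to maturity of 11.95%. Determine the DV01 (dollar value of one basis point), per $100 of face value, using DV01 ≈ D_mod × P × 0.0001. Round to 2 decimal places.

$0.03

Periodic yield y = 0.1195.
  t   CF        PV=CF/(1+0.1195)^t    t·PV
  1         6.75         6.0295         6.0295
  2         6.75         5.3859        10.7717
  3         6.75         4.8110        14.4329
  4       106.75        67.9628       271.8513
  Σ                     84.1891       303.0854
P = 84.1891; D_Mac = 3.60005 yrs; D_mod = 3.21577 yrs.
DV01 ≈ 3.21577 × 84.1891 × 0.0001 = 0.027073.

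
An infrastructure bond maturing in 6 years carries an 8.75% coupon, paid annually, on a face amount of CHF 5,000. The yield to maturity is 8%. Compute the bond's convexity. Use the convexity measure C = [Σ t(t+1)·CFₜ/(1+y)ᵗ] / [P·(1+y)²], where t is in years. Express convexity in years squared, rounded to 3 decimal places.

27.594

With y = 0.08:
  t   CF        PV=CF/(1+0.08)^t    t·PV        t(t+1)·PV
  1       437.50       405.0926       405.0926         810.1852
  2       437.50       375.0857       750.1715       2,250.5144
  3       437.50       347.3016     1,041.9048       4,167.6193
  4       437.50       321.5756     1,286.3022       6,431.5112
  5       437.50       297.7551     1,488.7757       8,932.6545
  6     5,437.50     3,426.5473    20,559.2841     143,914.9885
  Σ                  5,173.3580    25,531.5309     166,507.4731
P = 5,173.3580.
Convexity = Σ t(t+1)·PV / [P·(1+y)²] = 166,507.4731 / (5,173.3580 × 1.166400) = 27.59394.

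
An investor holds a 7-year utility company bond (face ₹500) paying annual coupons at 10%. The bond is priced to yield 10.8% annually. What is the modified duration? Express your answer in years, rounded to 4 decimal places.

Periodic yield y = 0.108. First find Macaulay duration:
  t   CF        PV=CF/(1+0.108)^t    t·PV
  1        50.00        45.1264        45.1264
  2        50.00        40.7278        81.4555
  3        50.00        36.7579       110.2737
  4        50.00        33.1750       132.7000
  5        50.00        29.9413       149.7067
  6        50.00        27.0229       162.1372
  7       550.00       268.2776     1,877.9430
  Σ                    481.0288     2,559.3425
P = 481.0288; Macaulay duration = 2,559.3425 / 481.0288 = 5.32056 years.
Modified duration = D_Mac / (1 + y) = 5.32056 / 1.108 = 4.80195 years.

4.8019 years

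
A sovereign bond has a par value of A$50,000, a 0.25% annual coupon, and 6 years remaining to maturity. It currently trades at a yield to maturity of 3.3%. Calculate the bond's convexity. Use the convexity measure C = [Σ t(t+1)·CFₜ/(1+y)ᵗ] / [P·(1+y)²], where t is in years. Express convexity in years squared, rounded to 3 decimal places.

With y = 0.033:
  t   CF        PV=CF/(1+0.033)^t    t·PV        t(t+1)·PV
  1       125.00       121.0068       121.0068         242.0136
  2       125.00       117.1411       234.2822         702.8467
  3       125.00       113.3990       340.1969       1,360.7874
  4       125.00       109.7763       439.1053       2,195.5267
  5       125.00       106.2694       531.3472       3,188.0833
  6    50,125.00    41,252.7074   247,516.2445   1,732,613.7112
  Σ                 41,820.3000   249,182.1829   1,740,302.9689
P = 41,820.3000.
Convexity = Σ t(t+1)·PV / [P·(1+y)²] = 1,740,302.9689 / (41,820.3000 × 1.067089) = 38.99753.

38.998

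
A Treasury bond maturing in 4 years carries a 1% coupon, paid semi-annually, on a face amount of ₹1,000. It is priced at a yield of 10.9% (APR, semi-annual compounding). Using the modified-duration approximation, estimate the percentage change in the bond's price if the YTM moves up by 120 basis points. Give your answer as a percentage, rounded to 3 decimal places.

-4.452%

Periodic yield y = 0.0545. Modified duration first:
  t   CF        PV=CF/(1+0.0545)^t    t·PV
  1         5.00         4.7416         4.7416
  2         5.00         4.4965         8.9930
  3         5.00         4.2641        12.7924
  4         5.00         4.0437        16.1750
  5         5.00         3.8348        19.1738
  6         5.00         3.6366        21.8193
  7         5.00         3.4486        24.1403
  8     1,005.00       657.3450     5,258.7603
  Σ                    685.8109     5,366.5957
P = 685.8109; D_Mac = 7.82518 half-year periods = 3.91259 yrs; D_mod = 3.91259/(1+0.0545) = 3.71038 yrs.
ΔP/P ≈ -D_mod · Δy = -3.71038 × (+0.012) = -0.044525 = -4.4525%.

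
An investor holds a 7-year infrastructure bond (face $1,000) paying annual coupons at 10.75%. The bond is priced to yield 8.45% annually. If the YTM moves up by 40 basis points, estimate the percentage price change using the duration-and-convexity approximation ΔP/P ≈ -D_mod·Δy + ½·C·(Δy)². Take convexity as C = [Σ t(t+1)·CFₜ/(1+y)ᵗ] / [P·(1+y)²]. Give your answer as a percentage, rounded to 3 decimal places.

-1.951%

With y = 0.0845:
  t   CF        PV=CF/(1+0.0845)^t    t·PV        t(t+1)·PV
  1       107.50        99.1240        99.1240         198.2480
  2       107.50        91.4007       182.8013         548.4040
  3       107.50        84.2791       252.8372       1,011.3490
  4       107.50        77.7124       310.8495       1,554.2477
  5       107.50        71.6573       358.2867       2,149.7202
  6       107.50        66.0741       396.4445       2,775.1114
  7     1,107.50       627.6779     4,393.7453      35,149.9626
  Σ                  1,117.9255     5,994.0886      43,387.0429
P = 1,117.9255; D_Mac = 5.36180 yrs; D_mod = 4.94403 yrs; C = 32.99804.
Duration effect: -4.94403 × (+0.004) = -0.019776
Convexity effect: 0.5 × 32.99804 × (0.004)² = +0.0002640
ΔP/P ≈ -0.019776 + 0.0002640 = -0.019512 = -1.9512%.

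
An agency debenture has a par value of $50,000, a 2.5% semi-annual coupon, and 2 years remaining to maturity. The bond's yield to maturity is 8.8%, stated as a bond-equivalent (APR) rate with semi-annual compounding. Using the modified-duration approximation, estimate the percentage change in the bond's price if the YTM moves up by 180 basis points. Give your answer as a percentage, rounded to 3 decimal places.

-3.380%

Periodic yield y = 0.044. Modified duration first:
  t   CF        PV=CF/(1+0.044)^t    t·PV
  1       625.00       598.6590       598.6590
  2       625.00       573.4282     1,146.8563
  3       625.00       549.2607     1,647.7821
  4    50,625.00    42,615.0538   170,460.2154
  Σ                 44,336.4017   173,853.5128
P = 44,336.4017; D_Mac = 3.92124 half-year periods = 1.96062 yrs; D_mod = 1.96062/(1+0.044) = 1.87799 yrs.
ΔP/P ≈ -D_mod · Δy = -1.87799 × (+0.018) = -0.033804 = -3.3804%.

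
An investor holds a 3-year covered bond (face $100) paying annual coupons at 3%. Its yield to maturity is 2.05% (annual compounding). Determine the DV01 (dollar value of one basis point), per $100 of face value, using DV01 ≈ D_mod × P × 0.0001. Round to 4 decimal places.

$0.0293

Periodic yield y = 0.0205.
  t   CF        PV=CF/(1+0.0205)^t    t·PV
  1         3.00         2.9397         2.9397
  2         3.00         2.8807         5.7614
  3       103.00        96.9166       290.7498
  Σ                    102.7370       299.4509
P = 102.7370; D_Mac = 2.91473 yrs; D_mod = 2.85618 yrs.
DV01 ≈ 2.85618 × 102.7370 × 0.0001 = 0.029344.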